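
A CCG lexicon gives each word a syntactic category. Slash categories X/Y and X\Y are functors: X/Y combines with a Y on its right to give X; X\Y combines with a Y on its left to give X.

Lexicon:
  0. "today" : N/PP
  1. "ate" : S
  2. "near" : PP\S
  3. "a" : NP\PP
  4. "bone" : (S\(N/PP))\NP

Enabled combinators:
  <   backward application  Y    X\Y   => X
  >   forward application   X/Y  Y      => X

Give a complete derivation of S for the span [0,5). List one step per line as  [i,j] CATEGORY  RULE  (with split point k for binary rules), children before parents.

[0,5] S   <
  [0,1] "today" : N/PP
  [1,5] S\(N/PP)   <
    [1,4] NP   <
      [1,3] PP   <
        [1,2] "ate" : S
        [2,3] "near" : PP\S
      [3,4] "a" : NP\PP
    [4,5] "bone" : (S\(N/PP))\NP

[0,1] N/PP  lex  "today"
[1,2] S  lex  "ate"
[2,3] PP\S  lex  "near"
[1,3] PP  <  k=2
[3,4] NP\PP  lex  "a"
[1,4] NP  <  k=3
[4,5] (S\(N/PP))\NP  lex  "bone"
[1,5] S\(N/PP)  <  k=4
[0,5] S  <  k=1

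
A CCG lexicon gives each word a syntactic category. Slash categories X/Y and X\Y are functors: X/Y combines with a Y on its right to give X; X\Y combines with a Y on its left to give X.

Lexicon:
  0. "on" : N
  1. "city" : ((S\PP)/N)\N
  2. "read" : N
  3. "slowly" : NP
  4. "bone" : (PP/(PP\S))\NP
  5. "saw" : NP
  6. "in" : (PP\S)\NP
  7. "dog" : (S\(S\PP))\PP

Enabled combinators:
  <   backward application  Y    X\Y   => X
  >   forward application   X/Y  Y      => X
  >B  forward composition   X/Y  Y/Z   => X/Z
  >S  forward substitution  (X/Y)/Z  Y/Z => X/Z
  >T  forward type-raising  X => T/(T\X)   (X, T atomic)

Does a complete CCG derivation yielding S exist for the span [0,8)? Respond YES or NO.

YES

[0,8] S   <
  [0,3] S\PP   >
    [0,2] (S\PP)/N   <
      [0,1] "on" : N
      [1,2] "city" : ((S\PP)/N)\N
    [2,3] "read" : N
  [3,8] S\(S\PP)   <
    [3,7] PP   >
      [3,5] PP/(PP\S)   <
        [3,4] "slowly" : NP
        [4,5] "bone" : (PP/(PP\S))\NP
      [5,7] PP\S   <
        [5,6] "saw" : NP
        [6,7] "in" : (PP\S)\NP
    [7,8] "dog" : (S\(S\PP))\PP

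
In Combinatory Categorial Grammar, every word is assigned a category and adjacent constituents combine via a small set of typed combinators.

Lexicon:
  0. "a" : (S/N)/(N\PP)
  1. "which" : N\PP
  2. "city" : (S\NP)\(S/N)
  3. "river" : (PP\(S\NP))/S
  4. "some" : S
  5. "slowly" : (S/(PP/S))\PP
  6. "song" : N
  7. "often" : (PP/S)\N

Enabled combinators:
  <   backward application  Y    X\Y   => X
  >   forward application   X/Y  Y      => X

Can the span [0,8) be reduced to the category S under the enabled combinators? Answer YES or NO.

[0,8] S   >
  [0,6] S/(PP/S)   <
    [0,5] PP   <
      [0,3] S\NP   <
        [0,2] S/N   >
          [0,1] "a" : (S/N)/(N\PP)
          [1,2] "which" : N\PP
        [2,3] "city" : (S\NP)\(S/N)
      [3,5] PP\(S\NP)   >
        [3,4] "river" : (PP\(S\NP))/S
        [4,5] "some" : S
    [5,6] "slowly" : (S/(PP/S))\PP
  [6,8] PP/S   <
    [6,7] "song" : N
    [7,8] "often" : (PP/S)\N

YES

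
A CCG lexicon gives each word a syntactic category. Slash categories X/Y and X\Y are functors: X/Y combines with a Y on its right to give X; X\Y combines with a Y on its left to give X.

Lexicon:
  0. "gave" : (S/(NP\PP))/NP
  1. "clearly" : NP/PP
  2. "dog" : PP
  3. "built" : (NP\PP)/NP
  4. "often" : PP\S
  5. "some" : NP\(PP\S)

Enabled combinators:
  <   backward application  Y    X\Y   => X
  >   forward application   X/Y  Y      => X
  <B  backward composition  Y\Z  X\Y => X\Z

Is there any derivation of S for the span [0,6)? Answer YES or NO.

[0,6] S   >
  [0,3] S/(NP\PP)   >
    [0,1] "gave" : (S/(NP\PP))/NP
    [1,3] NP   >
      [1,2] "clearly" : NP/PP
      [2,3] "dog" : PP
  [3,6] NP\PP   >
    [3,4] "built" : (NP\PP)/NP
    [4,6] NP   <
      [4,5] "often" : PP\S
      [5,6] "some" : NP\(PP\S)

YES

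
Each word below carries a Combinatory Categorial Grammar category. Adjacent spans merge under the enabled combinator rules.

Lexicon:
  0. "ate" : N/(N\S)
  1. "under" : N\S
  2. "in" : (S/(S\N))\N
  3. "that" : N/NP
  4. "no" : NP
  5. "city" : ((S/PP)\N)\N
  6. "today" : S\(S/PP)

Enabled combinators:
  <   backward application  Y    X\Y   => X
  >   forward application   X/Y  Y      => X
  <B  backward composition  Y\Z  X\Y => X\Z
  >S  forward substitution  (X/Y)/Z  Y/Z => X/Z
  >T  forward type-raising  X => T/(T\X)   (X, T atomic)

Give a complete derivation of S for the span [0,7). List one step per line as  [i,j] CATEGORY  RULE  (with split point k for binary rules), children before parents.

[0,1] N/(N\S)  lex  "ate"
[1,2] N\S  lex  "under"
[0,2] N  >  k=1
[2,3] (S/(S\N))\N  lex  "in"
[0,3] S/(S\N)  <  k=2
[3,4] N/NP  lex  "that"
[4,5] NP  lex  "no"
[3,5] N  >  k=4
[5,6] ((S/PP)\N)\N  lex  "city"
[3,6] (S/PP)\N  <  k=5
[6,7] S\(S/PP)  lex  "today"
[3,7] S\N  <B  k=6
[0,7] S  >  k=3

[0,7] S   >
  [0,3] S/(S\N)   <
    [0,2] N   >
      [0,1] "ate" : N/(N\S)
      [1,2] "under" : N\S
    [2,3] "in" : (S/(S\N))\N
  [3,7] S\N   <B
    [3,6] (S/PP)\N   <
      [3,5] N   >
        [3,4] "that" : N/NP
        [4,5] "no" : NP
      [5,6] "city" : ((S/PP)\N)\N
    [6,7] "today" : S\(S/PP)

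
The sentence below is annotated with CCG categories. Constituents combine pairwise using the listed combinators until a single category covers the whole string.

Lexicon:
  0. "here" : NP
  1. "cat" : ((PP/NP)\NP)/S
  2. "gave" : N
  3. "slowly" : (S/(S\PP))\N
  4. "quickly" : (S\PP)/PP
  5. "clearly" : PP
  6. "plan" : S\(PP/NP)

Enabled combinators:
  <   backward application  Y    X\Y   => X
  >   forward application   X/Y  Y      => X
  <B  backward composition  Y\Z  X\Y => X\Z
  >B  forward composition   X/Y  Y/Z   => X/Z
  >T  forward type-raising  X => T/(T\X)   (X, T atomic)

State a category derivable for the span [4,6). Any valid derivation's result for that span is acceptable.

S\PP

[0,7] S   <
  [0,1] "here" : NP
  [1,7] S\NP   <B
    [1,6] (PP/NP)\NP   >
      [1,2] "cat" : ((PP/NP)\NP)/S
      [2,6] S   >
        [2,4] S/(S\PP)   <
          [2,3] "gave" : N
          [3,4] "slowly" : (S/(S\PP))\N
        [4,6] S\PP   >
          [4,5] "quickly" : (S\PP)/PP
          [5,6] "clearly" : PP
    [6,7] "plan" : S\(PP/NP)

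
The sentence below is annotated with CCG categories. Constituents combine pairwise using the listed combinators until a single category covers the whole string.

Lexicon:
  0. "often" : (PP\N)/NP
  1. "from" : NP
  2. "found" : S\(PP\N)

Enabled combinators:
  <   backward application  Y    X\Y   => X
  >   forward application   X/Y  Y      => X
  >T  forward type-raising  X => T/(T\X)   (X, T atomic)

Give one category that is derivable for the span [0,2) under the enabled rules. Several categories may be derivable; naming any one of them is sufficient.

PP\N

[0,3] S   <
  [0,2] PP\N   >
    [0,1] "often" : (PP\N)/NP
    [1,2] "from" : NP
  [2,3] "found" : S\(PP\N)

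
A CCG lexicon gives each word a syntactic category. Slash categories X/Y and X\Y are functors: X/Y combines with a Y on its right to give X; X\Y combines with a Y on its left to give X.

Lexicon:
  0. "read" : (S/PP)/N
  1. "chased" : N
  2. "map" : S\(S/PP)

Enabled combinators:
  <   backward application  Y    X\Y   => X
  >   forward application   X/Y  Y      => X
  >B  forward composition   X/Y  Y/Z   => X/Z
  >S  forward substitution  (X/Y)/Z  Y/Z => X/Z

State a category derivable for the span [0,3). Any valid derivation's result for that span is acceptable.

S

[0,3] S   <
  [0,2] S/PP   >
    [0,1] "read" : (S/PP)/N
    [1,2] "chased" : N
  [2,3] "map" : S\(S/PP)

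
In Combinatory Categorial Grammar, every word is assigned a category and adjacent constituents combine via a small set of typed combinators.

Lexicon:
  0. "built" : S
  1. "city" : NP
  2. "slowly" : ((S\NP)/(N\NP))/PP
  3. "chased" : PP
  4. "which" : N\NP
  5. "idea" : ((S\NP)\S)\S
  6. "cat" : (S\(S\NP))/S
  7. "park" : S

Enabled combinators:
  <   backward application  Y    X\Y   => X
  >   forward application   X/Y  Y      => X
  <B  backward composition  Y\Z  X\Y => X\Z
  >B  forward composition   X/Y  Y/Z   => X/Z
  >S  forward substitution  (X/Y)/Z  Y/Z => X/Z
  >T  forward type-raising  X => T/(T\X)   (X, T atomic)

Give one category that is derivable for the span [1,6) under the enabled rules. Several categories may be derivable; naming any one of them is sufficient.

(S\NP)\S

[0,8] S   <
  [0,6] S\NP   <
    [0,1] "built" : S
    [1,6] (S\NP)\S   <
      [1,5] S   <
        [1,2] "city" : NP
        [2,5] S\NP   >
          [2,4] (S\NP)/(N\NP)   >
            [2,3] "slowly" : ((S\NP)/(N\NP))/PP
            [3,4] "chased" : PP
          [4,5] "which" : N\NP
      [5,6] "idea" : ((S\NP)\S)\S
  [6,8] S\(S\NP)   >
    [6,7] "cat" : (S\(S\NP))/S
    [7,8] "park" : S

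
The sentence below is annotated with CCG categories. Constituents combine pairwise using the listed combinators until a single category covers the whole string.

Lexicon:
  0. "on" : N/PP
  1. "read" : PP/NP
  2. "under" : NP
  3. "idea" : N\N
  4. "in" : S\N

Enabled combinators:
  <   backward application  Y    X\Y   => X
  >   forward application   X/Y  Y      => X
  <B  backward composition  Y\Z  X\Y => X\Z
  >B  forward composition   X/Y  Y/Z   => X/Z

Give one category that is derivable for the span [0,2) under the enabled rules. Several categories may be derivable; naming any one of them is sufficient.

N/NP

[0,5] S   <
  [0,3] N   >
    [0,2] N/NP   >B
      [0,1] "on" : N/PP
      [1,2] "read" : PP/NP
    [2,3] "under" : NP
  [3,5] S\N   <B
    [3,4] "idea" : N\N
    [4,5] "in" : S\N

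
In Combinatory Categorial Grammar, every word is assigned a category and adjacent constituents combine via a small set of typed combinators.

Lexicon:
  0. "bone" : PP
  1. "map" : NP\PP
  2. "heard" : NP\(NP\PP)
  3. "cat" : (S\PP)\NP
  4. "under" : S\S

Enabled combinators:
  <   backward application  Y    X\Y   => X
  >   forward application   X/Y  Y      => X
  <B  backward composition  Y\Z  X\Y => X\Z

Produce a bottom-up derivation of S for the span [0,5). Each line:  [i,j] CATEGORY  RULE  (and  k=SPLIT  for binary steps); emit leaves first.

[0,5] S   <
  [0,1] "bone" : PP
  [1,5] S\PP   <B
    [1,4] S\PP   <
      [1,3] NP   <
        [1,2] "map" : NP\PP
        [2,3] "heard" : NP\(NP\PP)
      [3,4] "cat" : (S\PP)\NP
    [4,5] "under" : S\S

[0,1] PP  lex  "bone"
[1,2] NP\PP  lex  "map"
[2,3] NP\(NP\PP)  lex  "heard"
[1,3] NP  <  k=2
[3,4] (S\PP)\NP  lex  "cat"
[1,4] S\PP  <  k=3
[4,5] S\S  lex  "under"
[1,5] S\PP  <B  k=4
[0,5] S  <  k=1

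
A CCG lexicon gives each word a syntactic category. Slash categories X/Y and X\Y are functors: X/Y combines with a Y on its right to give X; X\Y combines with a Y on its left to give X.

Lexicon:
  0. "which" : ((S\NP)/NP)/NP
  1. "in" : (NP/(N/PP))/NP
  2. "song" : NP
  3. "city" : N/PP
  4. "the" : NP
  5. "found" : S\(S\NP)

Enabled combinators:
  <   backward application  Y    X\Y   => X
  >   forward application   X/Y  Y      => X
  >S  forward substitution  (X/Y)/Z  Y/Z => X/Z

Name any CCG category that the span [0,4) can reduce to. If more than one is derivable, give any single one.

[0,6] S   <
  [0,5] S\NP   >
    [0,4] (S\NP)/NP   >
      [0,1] "which" : ((S\NP)/NP)/NP
      [1,4] NP   >
        [1,3] NP/(N/PP)   >
          [1,2] "in" : (NP/(N/PP))/NP
          [2,3] "song" : NP
        [3,4] "city" : N/PP
    [4,5] "the" : NP
  [5,6] "found" : S\(S\NP)

(S\NP)/NP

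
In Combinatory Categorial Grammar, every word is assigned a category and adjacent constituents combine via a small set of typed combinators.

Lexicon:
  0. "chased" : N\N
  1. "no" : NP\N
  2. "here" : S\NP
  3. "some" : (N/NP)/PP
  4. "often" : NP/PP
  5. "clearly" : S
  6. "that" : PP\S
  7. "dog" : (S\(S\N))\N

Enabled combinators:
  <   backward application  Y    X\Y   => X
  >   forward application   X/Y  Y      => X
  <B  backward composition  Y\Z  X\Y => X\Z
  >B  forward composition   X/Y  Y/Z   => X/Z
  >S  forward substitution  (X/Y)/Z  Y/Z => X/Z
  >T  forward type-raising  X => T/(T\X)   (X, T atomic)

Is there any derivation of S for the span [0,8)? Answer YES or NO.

[0,8] S   <
  [0,3] S\N   <B
    [0,1] "chased" : N\N
    [1,3] S\N   <B
      [1,2] "no" : NP\N
      [2,3] "here" : S\NP
  [3,8] S\(S\N)   <
    [3,7] N   >
      [3,5] N/PP   >S
        [3,4] "some" : (N/NP)/PP
        [4,5] "often" : NP/PP
      [5,7] PP   >
        [5,6] PP/(PP\S)   >T
          [5,6] "clearly" : S
        [6,7] "that" : PP\S
    [7,8] "dog" : (S\(S\N))\N

YES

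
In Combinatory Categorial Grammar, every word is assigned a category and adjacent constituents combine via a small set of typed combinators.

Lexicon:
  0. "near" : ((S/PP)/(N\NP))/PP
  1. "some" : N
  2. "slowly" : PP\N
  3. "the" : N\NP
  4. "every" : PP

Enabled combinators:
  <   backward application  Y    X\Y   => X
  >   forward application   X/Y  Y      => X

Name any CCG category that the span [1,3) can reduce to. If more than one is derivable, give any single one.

[0,5] S   >
  [0,4] S/PP   >
    [0,3] (S/PP)/(N\NP)   >
      [0,1] "near" : ((S/PP)/(N\NP))/PP
      [1,3] PP   <
        [1,2] "some" : N
        [2,3] "slowly" : PP\N
    [3,4] "the" : N\NP
  [4,5] "every" : PP

PP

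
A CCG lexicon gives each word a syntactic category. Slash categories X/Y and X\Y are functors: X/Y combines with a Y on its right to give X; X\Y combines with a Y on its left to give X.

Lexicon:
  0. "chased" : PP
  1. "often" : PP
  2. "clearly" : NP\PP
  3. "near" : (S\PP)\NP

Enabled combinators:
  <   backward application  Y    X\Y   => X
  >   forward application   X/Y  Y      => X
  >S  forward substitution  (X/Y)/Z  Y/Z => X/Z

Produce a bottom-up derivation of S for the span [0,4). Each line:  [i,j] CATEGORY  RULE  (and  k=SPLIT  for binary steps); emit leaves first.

[0,1] PP  lex  "chased"
[1,2] PP  lex  "often"
[2,3] NP\PP  lex  "clearly"
[1,3] NP  <  k=2
[3,4] (S\PP)\NP  lex  "near"
[1,4] S\PP  <  k=3
[0,4] S  <  k=1

[0,4] S   <
  [0,1] "chased" : PP
  [1,4] S\PP   <
    [1,3] NP   <
      [1,2] "often" : PP
      [2,3] "clearly" : NP\PP
    [3,4] "near" : (S\PP)\NP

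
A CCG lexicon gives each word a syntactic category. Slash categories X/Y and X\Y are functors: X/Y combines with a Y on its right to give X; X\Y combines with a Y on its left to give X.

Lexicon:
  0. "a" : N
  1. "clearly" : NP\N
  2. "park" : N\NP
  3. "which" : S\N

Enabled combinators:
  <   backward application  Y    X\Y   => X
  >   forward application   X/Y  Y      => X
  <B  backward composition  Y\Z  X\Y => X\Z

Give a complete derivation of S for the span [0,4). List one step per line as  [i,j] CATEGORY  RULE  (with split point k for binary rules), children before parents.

[0,4] S   <
  [0,3] N   <
    [0,2] NP   <
      [0,1] "a" : N
      [1,2] "clearly" : NP\N
    [2,3] "park" : N\NP
  [3,4] "which" : S\N

[0,1] N  lex  "a"
[1,2] NP\N  lex  "clearly"
[0,2] NP  <  k=1
[2,3] N\NP  lex  "park"
[0,3] N  <  k=2
[3,4] S\N  lex  "which"
[0,4] S  <  k=3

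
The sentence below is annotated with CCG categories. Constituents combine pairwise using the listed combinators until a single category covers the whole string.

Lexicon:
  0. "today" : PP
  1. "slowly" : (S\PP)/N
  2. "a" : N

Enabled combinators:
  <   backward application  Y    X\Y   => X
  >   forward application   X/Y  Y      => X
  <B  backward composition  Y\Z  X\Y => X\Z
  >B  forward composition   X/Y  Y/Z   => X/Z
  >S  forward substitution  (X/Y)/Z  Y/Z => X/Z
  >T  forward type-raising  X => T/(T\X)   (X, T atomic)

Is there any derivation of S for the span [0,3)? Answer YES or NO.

[0,3] S   >
  [0,1] S/(S\PP)   >T
    [0,1] "today" : PP
  [1,3] S\PP   >
    [1,2] "slowly" : (S\PP)/N
    [2,3] "a" : N

YES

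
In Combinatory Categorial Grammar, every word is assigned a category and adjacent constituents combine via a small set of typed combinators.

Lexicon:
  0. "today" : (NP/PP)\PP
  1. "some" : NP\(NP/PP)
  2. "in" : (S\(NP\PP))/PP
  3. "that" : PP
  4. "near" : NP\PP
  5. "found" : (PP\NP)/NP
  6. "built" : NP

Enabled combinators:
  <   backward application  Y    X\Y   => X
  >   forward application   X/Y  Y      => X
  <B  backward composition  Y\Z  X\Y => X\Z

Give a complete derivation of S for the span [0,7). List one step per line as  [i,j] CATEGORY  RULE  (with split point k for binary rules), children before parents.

[0,7] S   <
  [0,2] NP\PP   <B
    [0,1] "today" : (NP/PP)\PP
    [1,2] "some" : NP\(NP/PP)
  [2,7] S\(NP\PP)   >
    [2,3] "in" : (S\(NP\PP))/PP
    [3,7] PP   <
      [3,5] NP   <
        [3,4] "that" : PP
        [4,5] "near" : NP\PP
      [5,7] PP\NP   >
        [5,6] "found" : (PP\NP)/NP
        [6,7] "built" : NP

[0,1] (NP/PP)\PP  lex  "today"
[1,2] NP\(NP/PP)  lex  "some"
[0,2] NP\PP  <B  k=1
[2,3] (S\(NP\PP))/PP  lex  "in"
[3,4] PP  lex  "that"
[4,5] NP\PP  lex  "near"
[3,5] NP  <  k=4
[5,6] (PP\NP)/NP  lex  "found"
[6,7] NP  lex  "built"
[5,7] PP\NP  >  k=6
[3,7] PP  <  k=5
[2,7] S\(NP\PP)  >  k=3
[0,7] S  <  k=2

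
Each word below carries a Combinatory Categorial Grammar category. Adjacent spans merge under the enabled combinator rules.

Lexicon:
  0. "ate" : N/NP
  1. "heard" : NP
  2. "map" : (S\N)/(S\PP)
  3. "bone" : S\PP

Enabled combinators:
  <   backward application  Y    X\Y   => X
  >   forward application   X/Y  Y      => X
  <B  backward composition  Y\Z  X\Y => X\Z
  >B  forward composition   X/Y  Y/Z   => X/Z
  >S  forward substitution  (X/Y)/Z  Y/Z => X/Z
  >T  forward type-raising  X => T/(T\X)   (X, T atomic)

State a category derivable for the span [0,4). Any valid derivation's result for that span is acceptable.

[0,4] S   <
  [0,2] N   >
    [0,1] "ate" : N/NP
    [1,2] "heard" : NP
  [2,4] S\N   >
    [2,3] "map" : (S\N)/(S\PP)
    [3,4] "bone" : S\PP

S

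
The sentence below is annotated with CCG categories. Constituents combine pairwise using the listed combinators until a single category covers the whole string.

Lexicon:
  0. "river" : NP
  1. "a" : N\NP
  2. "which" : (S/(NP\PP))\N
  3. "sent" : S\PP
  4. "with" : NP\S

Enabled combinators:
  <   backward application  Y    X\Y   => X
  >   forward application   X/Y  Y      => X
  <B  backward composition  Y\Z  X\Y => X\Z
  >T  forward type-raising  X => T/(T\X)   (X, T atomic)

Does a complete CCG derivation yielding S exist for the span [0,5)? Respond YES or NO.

[0,5] S   >
  [0,3] S/(NP\PP)   <
    [0,2] N   <
      [0,1] "river" : NP
      [1,2] "a" : N\NP
    [2,3] "which" : (S/(NP\PP))\N
  [3,5] NP\PP   <B
    [3,4] "sent" : S\PP
    [4,5] "with" : NP\S

YES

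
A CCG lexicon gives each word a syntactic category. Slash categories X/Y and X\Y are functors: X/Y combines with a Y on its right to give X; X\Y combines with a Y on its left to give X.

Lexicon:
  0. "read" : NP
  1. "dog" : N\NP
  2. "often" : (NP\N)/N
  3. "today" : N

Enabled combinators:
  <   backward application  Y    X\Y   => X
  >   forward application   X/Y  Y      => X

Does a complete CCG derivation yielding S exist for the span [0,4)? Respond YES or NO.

NP N\NP (NP\N)/N N
CKY chart[0,4] = {NP}; S ∉ chart

NO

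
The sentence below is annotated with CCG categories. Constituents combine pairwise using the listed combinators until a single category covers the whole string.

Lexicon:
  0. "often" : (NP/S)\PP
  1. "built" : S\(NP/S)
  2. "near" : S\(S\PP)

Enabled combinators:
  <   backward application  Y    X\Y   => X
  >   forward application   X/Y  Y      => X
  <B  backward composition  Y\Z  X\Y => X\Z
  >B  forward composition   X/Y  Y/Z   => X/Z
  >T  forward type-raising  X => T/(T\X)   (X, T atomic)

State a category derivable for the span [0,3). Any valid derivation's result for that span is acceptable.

S

[0,3] S   <
  [0,2] S\PP   <B
    [0,1] "often" : (NP/S)\PP
    [1,2] "built" : S\(NP/S)
  [2,3] "near" : S\(S\PP)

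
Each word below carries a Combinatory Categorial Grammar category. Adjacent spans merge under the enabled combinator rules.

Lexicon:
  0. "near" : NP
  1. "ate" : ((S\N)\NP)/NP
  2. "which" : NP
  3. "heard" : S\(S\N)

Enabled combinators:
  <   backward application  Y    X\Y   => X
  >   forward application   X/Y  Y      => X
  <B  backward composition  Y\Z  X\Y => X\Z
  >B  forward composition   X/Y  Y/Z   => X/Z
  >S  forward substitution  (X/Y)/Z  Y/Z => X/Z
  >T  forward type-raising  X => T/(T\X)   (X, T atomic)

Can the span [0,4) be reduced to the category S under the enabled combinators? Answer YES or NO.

YES

[0,4] S   <
  [0,3] S\N   <
    [0,1] "near" : NP
    [1,3] (S\N)\NP   >
      [1,2] "ate" : ((S\N)\NP)/NP
      [2,3] "which" : NP
  [3,4] "heard" : S\(S\N)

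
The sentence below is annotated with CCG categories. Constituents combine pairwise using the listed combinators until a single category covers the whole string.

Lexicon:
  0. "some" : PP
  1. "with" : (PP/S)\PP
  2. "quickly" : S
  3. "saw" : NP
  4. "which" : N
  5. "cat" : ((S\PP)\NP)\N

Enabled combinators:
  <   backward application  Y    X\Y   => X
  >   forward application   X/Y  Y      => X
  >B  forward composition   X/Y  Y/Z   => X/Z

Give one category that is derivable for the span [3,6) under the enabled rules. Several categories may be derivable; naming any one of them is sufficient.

[0,6] S   <
  [0,3] PP   >
    [0,2] PP/S   <
      [0,1] "some" : PP
      [1,2] "with" : (PP/S)\PP
    [2,3] "quickly" : S
  [3,6] S\PP   <
    [3,4] "saw" : NP
    [4,6] (S\PP)\NP   <
      [4,5] "which" : N
      [5,6] "cat" : ((S\PP)\NP)\N

S\PP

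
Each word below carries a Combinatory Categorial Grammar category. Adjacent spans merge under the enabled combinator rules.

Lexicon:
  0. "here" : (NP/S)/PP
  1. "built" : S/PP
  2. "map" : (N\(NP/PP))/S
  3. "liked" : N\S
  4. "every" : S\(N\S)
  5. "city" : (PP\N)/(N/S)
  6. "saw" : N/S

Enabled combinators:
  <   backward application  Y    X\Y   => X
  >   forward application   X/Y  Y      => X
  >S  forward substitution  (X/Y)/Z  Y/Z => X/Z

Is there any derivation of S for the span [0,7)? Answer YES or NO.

(NP/S)/PP S/PP (N\(NP/PP))/S N\S S\(N\S) (PP\N)/(N/S) N/S
CKY chart[0,7] = {PP}; S ∉ chart

NO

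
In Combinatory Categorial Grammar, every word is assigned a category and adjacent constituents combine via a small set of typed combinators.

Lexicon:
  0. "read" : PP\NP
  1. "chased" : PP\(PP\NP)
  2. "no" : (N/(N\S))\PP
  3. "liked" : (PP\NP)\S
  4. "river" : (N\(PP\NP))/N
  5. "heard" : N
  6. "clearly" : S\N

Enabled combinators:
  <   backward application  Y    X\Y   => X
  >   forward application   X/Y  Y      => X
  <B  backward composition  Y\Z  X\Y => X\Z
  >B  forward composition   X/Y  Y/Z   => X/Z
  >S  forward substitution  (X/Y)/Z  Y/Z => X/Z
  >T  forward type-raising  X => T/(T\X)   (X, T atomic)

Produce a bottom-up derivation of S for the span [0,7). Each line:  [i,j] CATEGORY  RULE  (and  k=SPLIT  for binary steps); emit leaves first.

[0,7] S   <
  [0,6] N   >
    [0,3] N/(N\S)   <
      [0,2] PP   <
        [0,1] "read" : PP\NP
        [1,2] "chased" : PP\(PP\NP)
      [2,3] "no" : (N/(N\S))\PP
    [3,6] N\S   <B
      [3,4] "liked" : (PP\NP)\S
      [4,6] N\(PP\NP)   >
        [4,5] "river" : (N\(PP\NP))/N
        [5,6] "heard" : N
  [6,7] "clearly" : S\N

[0,1] PP\NP  lex  "read"
[1,2] PP\(PP\NP)  lex  "chased"
[0,2] PP  <  k=1
[2,3] (N/(N\S))\PP  lex  "no"
[0,3] N/(N\S)  <  k=2
[3,4] (PP\NP)\S  lex  "liked"
[4,5] (N\(PP\NP))/N  lex  "river"
[5,6] N  lex  "heard"
[4,6] N\(PP\NP)  >  k=5
[3,6] N\S  <B  k=4
[0,6] N  >  k=3
[6,7] S\N  lex  "clearly"
[0,7] S  <  k=6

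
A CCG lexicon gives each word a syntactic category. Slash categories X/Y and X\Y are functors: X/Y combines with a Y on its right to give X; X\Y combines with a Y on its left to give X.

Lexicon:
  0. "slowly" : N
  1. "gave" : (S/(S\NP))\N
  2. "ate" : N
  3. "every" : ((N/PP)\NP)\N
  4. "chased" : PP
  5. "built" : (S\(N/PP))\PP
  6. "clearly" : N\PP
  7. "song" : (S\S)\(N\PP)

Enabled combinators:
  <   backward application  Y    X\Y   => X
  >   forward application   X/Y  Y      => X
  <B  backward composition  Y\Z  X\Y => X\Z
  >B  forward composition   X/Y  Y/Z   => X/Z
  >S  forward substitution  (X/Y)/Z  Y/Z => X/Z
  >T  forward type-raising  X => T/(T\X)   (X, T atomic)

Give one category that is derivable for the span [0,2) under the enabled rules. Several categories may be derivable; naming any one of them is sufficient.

S/(S\NP)

[0,8] S   >
  [0,2] S/(S\NP)   <
    [0,1] "slowly" : N
    [1,2] "gave" : (S/(S\NP))\N
  [2,8] S\NP   <B
    [2,6] S\NP   <B
      [2,4] (N/PP)\NP   <
        [2,3] "ate" : N
        [3,4] "every" : ((N/PP)\NP)\N
      [4,6] S\(N/PP)   <
        [4,5] "chased" : PP
        [5,6] "built" : (S\(N/PP))\PP
    [6,8] S\S   <
      [6,7] "clearly" : N\PP
      [7,8] "song" : (S\S)\(N\PP)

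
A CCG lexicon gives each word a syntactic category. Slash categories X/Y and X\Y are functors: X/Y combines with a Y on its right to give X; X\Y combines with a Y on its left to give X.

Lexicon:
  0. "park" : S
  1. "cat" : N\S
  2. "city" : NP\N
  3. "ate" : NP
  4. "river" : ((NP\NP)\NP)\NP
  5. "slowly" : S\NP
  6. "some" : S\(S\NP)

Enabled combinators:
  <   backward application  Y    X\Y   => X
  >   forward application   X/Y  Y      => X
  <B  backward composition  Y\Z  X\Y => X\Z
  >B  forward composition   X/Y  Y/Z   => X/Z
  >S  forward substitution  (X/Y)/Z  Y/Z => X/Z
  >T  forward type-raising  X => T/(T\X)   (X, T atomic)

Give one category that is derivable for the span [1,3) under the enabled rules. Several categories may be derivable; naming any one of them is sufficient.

NP\S

[0,7] S   <
  [0,6] S\NP   <B
    [0,5] NP\NP   <
      [0,3] NP   >
        [0,1] NP/(NP\S)   >T
          [0,1] "park" : S
        [1,3] NP\S   <B
          [1,2] "cat" : N\S
          [2,3] "city" : NP\N
      [3,5] (NP\NP)\NP   <
        [3,4] "ate" : NP
        [4,5] "river" : ((NP\NP)\NP)\NP
    [5,6] "slowly" : S\NP
  [6,7] "some" : S\(S\NP)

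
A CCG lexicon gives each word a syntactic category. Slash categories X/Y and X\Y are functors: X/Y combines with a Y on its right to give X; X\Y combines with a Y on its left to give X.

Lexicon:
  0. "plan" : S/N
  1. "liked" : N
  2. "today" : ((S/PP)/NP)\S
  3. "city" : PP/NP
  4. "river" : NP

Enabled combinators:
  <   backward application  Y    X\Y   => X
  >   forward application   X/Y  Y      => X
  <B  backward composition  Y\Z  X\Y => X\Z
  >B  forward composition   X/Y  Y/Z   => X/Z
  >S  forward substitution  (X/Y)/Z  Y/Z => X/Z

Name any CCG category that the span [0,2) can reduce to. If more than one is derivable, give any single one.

S

[0,5] S   >
  [0,4] S/NP   >S
    [0,3] (S/PP)/NP   <
      [0,2] S   >
        [0,1] "plan" : S/N
        [1,2] "liked" : N
      [2,3] "today" : ((S/PP)/NP)\S
    [3,4] "city" : PP/NP
  [4,5] "river" : NP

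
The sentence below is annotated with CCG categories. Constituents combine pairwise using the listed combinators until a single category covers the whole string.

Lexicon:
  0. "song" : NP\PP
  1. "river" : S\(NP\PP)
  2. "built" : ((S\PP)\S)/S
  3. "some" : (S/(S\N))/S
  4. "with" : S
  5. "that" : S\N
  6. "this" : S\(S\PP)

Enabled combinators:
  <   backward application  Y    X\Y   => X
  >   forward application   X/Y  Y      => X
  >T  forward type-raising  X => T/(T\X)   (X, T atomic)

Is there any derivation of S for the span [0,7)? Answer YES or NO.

YES

[0,7] S   <
  [0,6] S\PP   <
    [0,2] S   <
      [0,1] "song" : NP\PP
      [1,2] "river" : S\(NP\PP)
    [2,6] (S\PP)\S   >
      [2,3] "built" : ((S\PP)\S)/S
      [3,6] S   >
        [3,5] S/(S\N)   >
          [3,4] "some" : (S/(S\N))/S
          [4,5] "with" : S
        [5,6] "that" : S\N
  [6,7] "this" : S\(S\PP)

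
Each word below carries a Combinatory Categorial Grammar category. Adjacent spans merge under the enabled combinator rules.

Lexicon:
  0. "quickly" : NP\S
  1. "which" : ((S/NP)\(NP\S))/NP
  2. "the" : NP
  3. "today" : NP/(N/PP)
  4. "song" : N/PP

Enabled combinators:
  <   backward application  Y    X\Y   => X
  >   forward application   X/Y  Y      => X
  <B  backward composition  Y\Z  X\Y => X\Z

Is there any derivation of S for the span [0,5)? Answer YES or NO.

[0,5] S   >
  [0,3] S/NP   <
    [0,1] "quickly" : NP\S
    [1,3] (S/NP)\(NP\S)   >
      [1,2] "which" : ((S/NP)\(NP\S))/NP
      [2,3] "the" : NP
  [3,5] NP   >
    [3,4] "today" : NP/(N/PP)
    [4,5] "song" : N/PP

YES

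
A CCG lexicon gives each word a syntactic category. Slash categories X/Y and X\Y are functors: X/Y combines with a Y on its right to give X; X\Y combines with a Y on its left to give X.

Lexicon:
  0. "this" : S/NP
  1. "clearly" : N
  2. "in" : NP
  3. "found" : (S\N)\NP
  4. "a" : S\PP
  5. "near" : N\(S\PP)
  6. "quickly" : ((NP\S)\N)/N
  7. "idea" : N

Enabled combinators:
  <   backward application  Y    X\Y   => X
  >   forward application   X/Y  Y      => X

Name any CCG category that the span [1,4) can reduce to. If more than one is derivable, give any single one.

S

[0,8] S   >
  [0,1] "this" : S/NP
  [1,8] NP   <
    [1,4] S   <
      [1,2] "clearly" : N
      [2,4] S\N   <
        [2,3] "in" : NP
        [3,4] "found" : (S\N)\NP
    [4,8] NP\S   <
      [4,6] N   <
        [4,5] "a" : S\PP
        [5,6] "near" : N\(S\PP)
      [6,8] (NP\S)\N   >
        [6,7] "quickly" : ((NP\S)\N)/N
        [7,8] "idea" : N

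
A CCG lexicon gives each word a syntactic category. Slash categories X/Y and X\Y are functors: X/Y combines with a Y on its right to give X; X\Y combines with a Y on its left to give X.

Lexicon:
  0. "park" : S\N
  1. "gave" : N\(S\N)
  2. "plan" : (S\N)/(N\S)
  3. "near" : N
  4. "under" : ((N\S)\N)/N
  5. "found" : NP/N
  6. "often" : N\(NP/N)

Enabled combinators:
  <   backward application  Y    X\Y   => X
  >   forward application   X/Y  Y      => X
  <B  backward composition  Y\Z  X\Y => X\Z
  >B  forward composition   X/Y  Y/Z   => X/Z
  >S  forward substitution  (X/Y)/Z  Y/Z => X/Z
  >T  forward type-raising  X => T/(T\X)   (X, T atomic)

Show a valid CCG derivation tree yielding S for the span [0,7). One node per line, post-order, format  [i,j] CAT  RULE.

[0,7] S   <
  [0,2] N   <
    [0,1] "park" : S\N
    [1,2] "gave" : N\(S\N)
  [2,7] S\N   >
    [2,3] "plan" : (S\N)/(N\S)
    [3,7] N\S   <
      [3,4] "near" : N
      [4,7] (N\S)\N   >
        [4,5] "under" : ((N\S)\N)/N
        [5,7] N   <
          [5,6] "found" : NP/N
          [6,7] "often" : N\(NP/N)

[0,1] S\N  lex  "park"
[1,2] N\(S\N)  lex  "gave"
[0,2] N  <  k=1
[2,3] (S\N)/(N\S)  lex  "plan"
[3,4] N  lex  "near"
[4,5] ((N\S)\N)/N  lex  "under"
[5,6] NP/N  lex  "found"
[6,7] N\(NP/N)  lex  "often"
[5,7] N  <  k=6
[4,7] (N\S)\N  >  k=5
[3,7] N\S  <  k=4
[2,7] S\N  >  k=3
[0,7] S  <  k=2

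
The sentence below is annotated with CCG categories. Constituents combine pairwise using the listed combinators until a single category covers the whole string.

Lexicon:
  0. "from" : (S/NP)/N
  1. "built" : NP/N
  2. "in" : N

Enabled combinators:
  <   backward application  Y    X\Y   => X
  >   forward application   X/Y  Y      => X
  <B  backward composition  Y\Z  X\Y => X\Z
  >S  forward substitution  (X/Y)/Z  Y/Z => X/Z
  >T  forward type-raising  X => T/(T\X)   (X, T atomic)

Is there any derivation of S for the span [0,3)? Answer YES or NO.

YES

[0,3] S   >
  [0,2] S/N   >S
    [0,1] "from" : (S/NP)/N
    [1,2] "built" : NP/N
  [2,3] "in" : N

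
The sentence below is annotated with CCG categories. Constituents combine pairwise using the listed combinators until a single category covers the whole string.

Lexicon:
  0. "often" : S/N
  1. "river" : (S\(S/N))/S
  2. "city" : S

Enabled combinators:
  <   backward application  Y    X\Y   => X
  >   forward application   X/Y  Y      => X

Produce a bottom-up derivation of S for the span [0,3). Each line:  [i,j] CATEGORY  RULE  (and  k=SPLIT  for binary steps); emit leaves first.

[0,3] S   <
  [0,1] "often" : S/N
  [1,3] S\(S/N)   >
    [1,2] "river" : (S\(S/N))/S
    [2,3] "city" : S

[0,1] S/N  lex  "often"
[1,2] (S\(S/N))/S  lex  "river"
[2,3] S  lex  "city"
[1,3] S\(S/N)  >  k=2
[0,3] S  <  k=1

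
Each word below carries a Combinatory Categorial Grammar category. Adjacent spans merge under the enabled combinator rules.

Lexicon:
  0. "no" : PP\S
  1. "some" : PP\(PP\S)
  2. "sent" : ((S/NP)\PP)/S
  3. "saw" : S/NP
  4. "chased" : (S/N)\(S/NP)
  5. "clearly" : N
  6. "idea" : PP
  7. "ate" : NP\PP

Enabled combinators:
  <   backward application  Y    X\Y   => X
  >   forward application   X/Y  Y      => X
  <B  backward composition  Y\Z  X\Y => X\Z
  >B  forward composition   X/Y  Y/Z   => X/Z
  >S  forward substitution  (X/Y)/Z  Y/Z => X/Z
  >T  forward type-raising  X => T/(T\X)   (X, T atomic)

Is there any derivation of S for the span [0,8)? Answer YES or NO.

[0,8] S   >
  [0,6] S/NP   <
    [0,2] PP   <
      [0,1] "no" : PP\S
      [1,2] "some" : PP\(PP\S)
    [2,6] (S/NP)\PP   >
      [2,3] "sent" : ((S/NP)\PP)/S
      [3,6] S   >
        [3,5] S/N   <
          [3,4] "saw" : S/NP
          [4,5] "chased" : (S/N)\(S/NP)
        [5,6] "clearly" : N
  [6,8] NP   <
    [6,7] "idea" : PP
    [7,8] "ate" : NP\PP

YES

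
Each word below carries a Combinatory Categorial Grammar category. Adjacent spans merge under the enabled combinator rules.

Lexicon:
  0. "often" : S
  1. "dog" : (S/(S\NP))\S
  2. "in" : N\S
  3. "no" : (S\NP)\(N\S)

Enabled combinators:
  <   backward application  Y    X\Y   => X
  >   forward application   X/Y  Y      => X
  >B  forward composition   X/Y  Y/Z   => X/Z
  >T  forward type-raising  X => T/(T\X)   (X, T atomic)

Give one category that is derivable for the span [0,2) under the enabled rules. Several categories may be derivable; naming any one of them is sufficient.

S/(S\NP)

[0,4] S   >
  [0,2] S/(S\NP)   <
    [0,1] "often" : S
    [1,2] "dog" : (S/(S\NP))\S
  [2,4] S\NP   <
    [2,3] "in" : N\S
    [3,4] "no" : (S\NP)\(N\S)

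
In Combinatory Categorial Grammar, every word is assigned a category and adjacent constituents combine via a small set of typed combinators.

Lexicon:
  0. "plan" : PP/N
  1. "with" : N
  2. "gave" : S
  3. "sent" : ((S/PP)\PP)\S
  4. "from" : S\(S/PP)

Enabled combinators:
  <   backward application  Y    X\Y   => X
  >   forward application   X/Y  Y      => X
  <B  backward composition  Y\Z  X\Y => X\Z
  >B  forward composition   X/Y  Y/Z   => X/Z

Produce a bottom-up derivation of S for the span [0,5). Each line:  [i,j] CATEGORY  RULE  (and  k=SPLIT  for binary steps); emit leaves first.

[0,1] PP/N  lex  "plan"
[1,2] N  lex  "with"
[0,2] PP  >  k=1
[2,3] S  lex  "gave"
[3,4] ((S/PP)\PP)\S  lex  "sent"
[2,4] (S/PP)\PP  <  k=3
[4,5] S\(S/PP)  lex  "from"
[2,5] S\PP  <B  k=4
[0,5] S  <  k=2

[0,5] S   <
  [0,2] PP   >
    [0,1] "plan" : PP/N
    [1,2] "with" : N
  [2,5] S\PP   <B
    [2,4] (S/PP)\PP   <
      [2,3] "gave" : S
      [3,4] "sent" : ((S/PP)\PP)\S
    [4,5] "from" : S\(S/PP)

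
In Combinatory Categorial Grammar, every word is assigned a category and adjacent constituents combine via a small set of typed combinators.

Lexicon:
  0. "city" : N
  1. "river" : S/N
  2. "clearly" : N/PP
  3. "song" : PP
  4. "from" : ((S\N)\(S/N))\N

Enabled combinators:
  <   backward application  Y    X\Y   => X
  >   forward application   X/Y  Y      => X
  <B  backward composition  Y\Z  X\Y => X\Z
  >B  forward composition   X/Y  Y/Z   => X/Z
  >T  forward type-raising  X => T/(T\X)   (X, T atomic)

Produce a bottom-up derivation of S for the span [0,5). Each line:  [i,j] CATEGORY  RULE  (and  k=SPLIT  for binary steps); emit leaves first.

[0,5] S   >
  [0,1] S/(S\N)   >T
    [0,1] "city" : N
  [1,5] S\N   <
    [1,2] "river" : S/N
    [2,5] (S\N)\(S/N)   <
      [2,4] N   >
        [2,3] "clearly" : N/PP
        [3,4] "song" : PP
      [4,5] "from" : ((S\N)\(S/N))\N

[0,1] N  lex  "city"
[0,1] S/(S\N)  >T
[1,2] S/N  lex  "river"
[2,3] N/PP  lex  "clearly"
[3,4] PP  lex  "song"
[2,4] N  >  k=3
[4,5] ((S\N)\(S/N))\N  lex  "from"
[2,5] (S\N)\(S/N)  <  k=4
[1,5] S\N  <  k=2
[0,5] S  >  k=1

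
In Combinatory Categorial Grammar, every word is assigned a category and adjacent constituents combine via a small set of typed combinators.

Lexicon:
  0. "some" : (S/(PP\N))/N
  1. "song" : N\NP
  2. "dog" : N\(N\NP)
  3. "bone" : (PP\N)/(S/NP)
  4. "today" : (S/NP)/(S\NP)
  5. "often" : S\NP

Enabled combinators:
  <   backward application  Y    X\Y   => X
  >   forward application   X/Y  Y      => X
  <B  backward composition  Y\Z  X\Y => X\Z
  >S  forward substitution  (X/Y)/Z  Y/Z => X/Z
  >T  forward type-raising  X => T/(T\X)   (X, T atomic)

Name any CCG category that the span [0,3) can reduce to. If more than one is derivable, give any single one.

[0,6] S   >
  [0,3] S/(PP\N)   >
    [0,1] "some" : (S/(PP\N))/N
    [1,3] N   <
      [1,2] "song" : N\NP
      [2,3] "dog" : N\(N\NP)
  [3,6] PP\N   >
    [3,4] "bone" : (PP\N)/(S/NP)
    [4,6] S/NP   >
      [4,5] "today" : (S/NP)/(S\NP)
      [5,6] "often" : S\NP

S/(PP\N)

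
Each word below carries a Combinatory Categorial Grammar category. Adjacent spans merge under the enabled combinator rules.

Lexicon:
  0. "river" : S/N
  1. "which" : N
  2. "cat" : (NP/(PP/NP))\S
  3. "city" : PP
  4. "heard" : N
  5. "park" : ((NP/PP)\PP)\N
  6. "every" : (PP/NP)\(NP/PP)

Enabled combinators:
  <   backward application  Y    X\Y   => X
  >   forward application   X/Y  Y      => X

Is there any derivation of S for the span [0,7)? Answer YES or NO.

S/N N (NP/(PP/NP))\S PP N ((NP/PP)\PP)\N (PP/NP)\(NP/PP)
CKY chart[0,7] = {NP}; S ∉ chart

NO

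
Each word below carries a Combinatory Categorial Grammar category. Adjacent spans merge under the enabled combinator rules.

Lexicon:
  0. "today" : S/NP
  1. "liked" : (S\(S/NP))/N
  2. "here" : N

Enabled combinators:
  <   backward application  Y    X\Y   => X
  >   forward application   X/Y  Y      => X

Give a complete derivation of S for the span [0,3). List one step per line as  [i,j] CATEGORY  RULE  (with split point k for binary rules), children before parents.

[0,3] S   <
  [0,1] "today" : S/NP
  [1,3] S\(S/NP)   >
    [1,2] "liked" : (S\(S/NP))/N
    [2,3] "here" : N

[0,1] S/NP  lex  "today"
[1,2] (S\(S/NP))/N  lex  "liked"
[2,3] N  lex  "here"
[1,3] S\(S/NP)  >  k=2
[0,3] S  <  k=1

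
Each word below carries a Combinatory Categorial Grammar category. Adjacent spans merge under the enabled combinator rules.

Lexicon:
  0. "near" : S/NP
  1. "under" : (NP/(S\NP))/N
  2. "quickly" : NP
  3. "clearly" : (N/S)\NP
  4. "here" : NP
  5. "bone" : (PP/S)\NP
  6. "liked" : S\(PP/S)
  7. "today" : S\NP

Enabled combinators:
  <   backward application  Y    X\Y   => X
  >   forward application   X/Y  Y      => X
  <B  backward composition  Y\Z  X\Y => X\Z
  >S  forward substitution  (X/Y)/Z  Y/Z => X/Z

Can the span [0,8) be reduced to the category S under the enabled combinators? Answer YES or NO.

[0,8] S   >
  [0,1] "near" : S/NP
  [1,8] NP   >
    [1,7] NP/(S\NP)   >
      [1,2] "under" : (NP/(S\NP))/N
      [2,7] N   >
        [2,4] N/S   <
          [2,3] "quickly" : NP
          [3,4] "clearly" : (N/S)\NP
        [4,7] S   <
          [4,5] "here" : NP
          [5,7] S\NP   <B
            [5,6] "bone" : (PP/S)\NP
            [6,7] "liked" : S\(PP/S)
    [7,8] "today" : S\NP

YES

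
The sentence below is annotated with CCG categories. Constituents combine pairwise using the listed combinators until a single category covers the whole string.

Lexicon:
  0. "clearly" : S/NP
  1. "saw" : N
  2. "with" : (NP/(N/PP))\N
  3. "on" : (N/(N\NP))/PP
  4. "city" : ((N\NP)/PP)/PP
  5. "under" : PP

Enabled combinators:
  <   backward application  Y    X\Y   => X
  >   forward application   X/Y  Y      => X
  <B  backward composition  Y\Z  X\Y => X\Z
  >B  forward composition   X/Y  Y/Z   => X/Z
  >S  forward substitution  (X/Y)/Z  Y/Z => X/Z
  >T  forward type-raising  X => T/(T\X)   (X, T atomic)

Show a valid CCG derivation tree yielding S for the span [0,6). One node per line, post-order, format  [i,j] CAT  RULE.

[0,6] S   >
  [0,1] "clearly" : S/NP
  [1,6] NP   >
    [1,3] NP/(N/PP)   <
      [1,2] "saw" : N
      [2,3] "with" : (NP/(N/PP))\N
    [3,6] N/PP   >S
      [3,4] "on" : (N/(N\NP))/PP
      [4,6] (N\NP)/PP   >
        [4,5] "city" : ((N\NP)/PP)/PP
        [5,6] "under" : PP

[0,1] S/NP  lex  "clearly"
[1,2] N  lex  "saw"
[2,3] (NP/(N/PP))\N  lex  "with"
[1,3] NP/(N/PP)  <  k=2
[3,4] (N/(N\NP))/PP  lex  "on"
[4,5] ((N\NP)/PP)/PP  lex  "city"
[5,6] PP  lex  "under"
[4,6] (N\NP)/PP  >  k=5
[3,6] N/PP  >S  k=4
[1,6] NP  >  k=3
[0,6] S  >  k=1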